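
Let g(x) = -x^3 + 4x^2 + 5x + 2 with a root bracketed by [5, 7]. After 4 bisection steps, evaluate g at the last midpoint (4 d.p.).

midpoint 6: g = -40 < 0 → [5, 6]
midpoint 5.5: g = -15.875 < 0 → [5, 5.5]
midpoint 5.25: g = -6.203125 < 0 → [5, 5.25]
midpoint 5.125: g = -1.9238 < 0 → [5, 5.125]

-1.9238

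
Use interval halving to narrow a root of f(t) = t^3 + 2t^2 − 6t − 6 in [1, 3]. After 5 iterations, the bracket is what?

t = 2 gives f = -2, negative; keep [2, 3]
t = 2.5 gives f = 7.125, positive; keep [2, 2.5]
t = 2.25 gives f = 2.015625, positive; keep [2, 2.25]
t = 2.125 gives f = -0.123, negative; keep [2.125, 2.25]
t = 2.1875 gives f = 0.9128, positive; keep [2.125, 2.1875]

[2.125, 2.1875]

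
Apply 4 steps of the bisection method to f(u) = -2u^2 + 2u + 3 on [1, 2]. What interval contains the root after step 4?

u = 1.5 gives f = 1.5, positive; keep [1.5, 2]
u = 1.75 gives f = 0.375, positive; keep [1.75, 2]
u = 1.875 gives f = -0.28125, negative; keep [1.75, 1.875]
u = 1.8125 gives f = 0.0547, positive; keep [1.8125, 1.875]

[1.8125, 1.875]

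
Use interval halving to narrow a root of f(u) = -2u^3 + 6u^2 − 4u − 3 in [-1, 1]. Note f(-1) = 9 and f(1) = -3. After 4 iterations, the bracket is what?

[-0.5, -0.375]

u = 0 gives f = -3, negative; keep [-1, 0]
u = -0.5 gives f = 0.75, positive; keep [-0.5, 0]
u = -0.25 gives f = -1.59375, negative; keep [-0.5, -0.25]
u = -0.375 gives f = -0.5508, negative; keep [-0.5, -0.375]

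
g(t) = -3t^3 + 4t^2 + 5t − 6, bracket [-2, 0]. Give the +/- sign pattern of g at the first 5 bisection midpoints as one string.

t = -1 gives g = -4, negative; keep [-2, -1]
t = -1.5 gives g = 5.625, positive; keep [-1.5, -1]
t = -1.25 gives g = -0.140625, negative; keep [-1.5, -1.25]
t = -1.375 gives g = 2.4863, positive; keep [-1.375, -1.25]
t = -1.3125 gives g = 1.1111, positive; keep [-1.3125, -1.25]

-+-++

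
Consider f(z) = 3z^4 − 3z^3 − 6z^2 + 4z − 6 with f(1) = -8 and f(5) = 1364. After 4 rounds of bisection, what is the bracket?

[1.75, 2]

z = 3 gives f = 114, positive; keep [1, 3]
z = 2 gives f = 2, positive; keep [1, 2]
z = 1.5 gives f = -8.4375, negative; keep [1.5, 2]
z = 1.75 gives f = -5.3164, negative; keep [1.75, 2]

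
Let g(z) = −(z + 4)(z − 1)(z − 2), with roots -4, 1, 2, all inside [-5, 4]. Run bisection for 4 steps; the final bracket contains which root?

-4

g(-0.5) = -13.125 < 0, so the root lies in [-5, -0.5]
g(-2.75) = -22.265625 < 0, so the root lies in [-5, -2.75]
g(-3.875) = -3.580078 < 0, so the root lies in [-5, -3.875]
g(-4.4375) = 15.3142 > 0, so the root lies in [-4.4375, -3.875]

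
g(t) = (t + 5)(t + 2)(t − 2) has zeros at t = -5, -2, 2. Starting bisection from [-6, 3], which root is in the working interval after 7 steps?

2

m = -1.5, g(m) = -6.125 (−); new bracket [-1.5, 3]
m = 0.75, g(m) = -19.765625 (−); new bracket [0.75, 3]
m = 1.875, g(m) = -3.330078 (−); new bracket [1.875, 3]
m = 2.4375, g(m) = 14.4392 (+); new bracket [1.875, 2.4375]
m = 2.15625, g(m) = 4.6474 (+); new bracket [1.875, 2.15625]
m = 2.015625, g(m) = 0.4402 (+); new bracket [1.875, 2.015625]
m = 1.9453125, g(m) = -1.4985 (−); new bracket [1.9453125, 2.015625]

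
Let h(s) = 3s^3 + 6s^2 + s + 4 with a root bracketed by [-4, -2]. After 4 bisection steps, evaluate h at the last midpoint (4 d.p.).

m = -3, h(m) = -26 (−); new bracket [-3, -2]
m = -2.5, h(m) = -7.875 (−); new bracket [-2.5, -2]
m = -2.25, h(m) = -2.046875 (−); new bracket [-2.25, -2]
m = -2.125, h(m) = 0.1816 (+); new bracket [-2.25, -2.125]

0.1816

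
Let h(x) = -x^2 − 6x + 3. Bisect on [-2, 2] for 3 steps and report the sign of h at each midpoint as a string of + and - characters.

h(0) = 3 > 0, so the root lies in [0, 2]
h(1) = -4 < 0, so the root lies in [0, 1]
h(0.5) = -0.25 < 0, so the root lies in [0, 0.5]

+--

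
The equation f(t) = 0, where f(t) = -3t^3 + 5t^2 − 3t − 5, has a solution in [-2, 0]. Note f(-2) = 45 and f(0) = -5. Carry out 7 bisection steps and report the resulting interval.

[-0.671875, -0.65625]

midpoint -1: f = 6 > 0 → [-1, 0]
midpoint -0.5: f = -1.875 < 0 → [-1, -0.5]
midpoint -0.75: f = 1.328125 > 0 → [-0.75, -0.5]
midpoint -0.625: f = -0.4395 < 0 → [-0.75, -0.625]
midpoint -0.6875: f = 0.4006 > 0 → [-0.6875, -0.625]
midpoint -0.65625: f = -0.0301 < 0 → [-0.6875, -0.65625]
midpoint -0.671875: f = 0.1826 > 0 → [-0.671875, -0.65625]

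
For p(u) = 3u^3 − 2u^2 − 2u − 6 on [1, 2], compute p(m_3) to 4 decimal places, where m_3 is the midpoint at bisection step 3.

u = 1.5 gives p = -3.375, negative; keep [1.5, 2]
u = 1.75 gives p = 0.453125, positive; keep [1.5, 1.75]
u = 1.625 gives p = -1.658203, negative; keep [1.625, 1.75]

-1.6582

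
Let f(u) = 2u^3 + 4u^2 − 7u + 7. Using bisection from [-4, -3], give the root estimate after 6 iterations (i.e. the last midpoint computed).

m = -3.5, f(m) = -5.25 (−); new bracket [-3.5, -3]
m = -3.25, f(m) = 3.34375 (+); new bracket [-3.5, -3.25]
m = -3.375, f(m) = -0.699219 (−); new bracket [-3.375, -3.25]
m = -3.3125, f(m) = 1.3843 (+); new bracket [-3.375, -3.3125]
m = -3.34375, f(m) = 0.3582 (+); new bracket [-3.375, -3.34375]
m = -3.359375, f(m) = -0.1666 (−); new bracket [-3.359375, -3.34375]

-3.359375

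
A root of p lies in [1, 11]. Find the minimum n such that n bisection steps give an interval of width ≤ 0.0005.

Width after n steps is 10/2^n. Need 2^n ≥ 10/0.0005 = 20000.
2^14 = 16384 < 20000 ≤ 2^15 = 32768, so n = 15.

15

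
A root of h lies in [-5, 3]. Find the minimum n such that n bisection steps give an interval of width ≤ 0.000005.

Width after n steps is 8/2^n. Need 2^n ≥ 8/0.000005 = 1600000.
2^20 = 1048576 < 1600000 ≤ 2^21 = 2097152, so n = 21.

21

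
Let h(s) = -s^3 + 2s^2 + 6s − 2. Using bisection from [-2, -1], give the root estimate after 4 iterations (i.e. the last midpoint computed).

h(-1.5) = -3.125 < 0, so the root lies in [-2, -1.5]
h(-1.75) = -1.015625 < 0, so the root lies in [-2, -1.75]
h(-1.875) = 0.373047 > 0, so the root lies in [-1.875, -1.75]
h(-1.8125) = -0.3503 < 0, so the root lies in [-1.875, -1.8125]

-1.8125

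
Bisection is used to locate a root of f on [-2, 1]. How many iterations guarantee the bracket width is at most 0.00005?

Width after n steps is 3/2^n. Need 2^n ≥ 3/0.00005 = 60000.
2^15 = 32768 < 60000 ≤ 2^16 = 65536, so n = 16.

16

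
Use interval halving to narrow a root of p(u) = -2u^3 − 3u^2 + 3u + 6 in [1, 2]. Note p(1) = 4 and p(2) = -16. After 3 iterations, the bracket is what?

[1.25, 1.375]

u = 1.5 gives p = -3, negative; keep [1, 1.5]
u = 1.25 gives p = 1.15625, positive; keep [1.25, 1.5]
u = 1.375 gives p = -0.746094, negative; keep [1.25, 1.375]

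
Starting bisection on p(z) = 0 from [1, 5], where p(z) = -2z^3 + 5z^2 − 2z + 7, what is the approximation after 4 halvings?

2.75

p(3) = -8 < 0, so the root lies in [1, 3]
p(2) = 7 > 0, so the root lies in [2, 3]
p(2.5) = 2 > 0, so the root lies in [2.5, 3]
p(2.75) = -2.2812 < 0, so the root lies in [2.5, 2.75]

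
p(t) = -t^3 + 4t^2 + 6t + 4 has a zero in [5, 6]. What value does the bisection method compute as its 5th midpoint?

5.28125

p(5.5) = -8.375 < 0, so the root lies in [5, 5.5]
p(5.25) = 1.046875 > 0, so the root lies in [5.25, 5.5]
p(5.375) = -3.474609 < 0, so the root lies in [5.25, 5.375]
p(5.3125) = -1.1672 < 0, so the root lies in [5.25, 5.3125]
p(5.28125) = -0.0486 < 0, so the root lies in [5.25, 5.28125]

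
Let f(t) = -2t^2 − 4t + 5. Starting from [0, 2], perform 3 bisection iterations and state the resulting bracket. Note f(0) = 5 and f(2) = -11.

[0.75, 1]

f(1) = -1 < 0, so the root lies in [0, 1]
f(0.5) = 2.5 > 0, so the root lies in [0.5, 1]
f(0.75) = 0.875 > 0, so the root lies in [0.75, 1]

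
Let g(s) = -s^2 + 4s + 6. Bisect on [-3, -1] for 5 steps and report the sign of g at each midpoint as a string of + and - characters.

---+-

midpoint -2: g = -6 < 0 → [-2, -1]
midpoint -1.5: g = -2.25 < 0 → [-1.5, -1]
midpoint -1.25: g = -0.5625 < 0 → [-1.25, -1]
midpoint -1.125: g = 0.2344 > 0 → [-1.25, -1.125]
midpoint -1.1875: g = -0.1602 < 0 → [-1.1875, -1.125]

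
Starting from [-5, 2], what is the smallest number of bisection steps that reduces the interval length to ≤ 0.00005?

18

Width after n steps is 7/2^n. Need 2^n ≥ 7/0.00005 = 140000.
2^17 = 131072 < 140000 ≤ 2^18 = 262144, so n = 18.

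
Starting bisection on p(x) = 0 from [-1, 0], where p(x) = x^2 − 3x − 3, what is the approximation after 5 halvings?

p(-0.5) = -1.25 < 0, so the root lies in [-1, -0.5]
p(-0.75) = -0.1875 < 0, so the root lies in [-1, -0.75]
p(-0.875) = 0.390625 > 0, so the root lies in [-0.875, -0.75]
p(-0.8125) = 0.0977 > 0, so the root lies in [-0.8125, -0.75]
p(-0.78125) = -0.0459 < 0, so the root lies in [-0.8125, -0.78125]

-0.78125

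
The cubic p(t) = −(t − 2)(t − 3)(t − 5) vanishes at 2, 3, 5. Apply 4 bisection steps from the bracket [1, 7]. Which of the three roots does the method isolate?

5

t = 4 gives p = 2, positive; keep [4, 7]
t = 5.5 gives p = -4.375, negative; keep [4, 5.5]
t = 4.75 gives p = 1.203125, positive; keep [4.75, 5.5]
t = 5.125 gives p = -0.8301, negative; keep [4.75, 5.125]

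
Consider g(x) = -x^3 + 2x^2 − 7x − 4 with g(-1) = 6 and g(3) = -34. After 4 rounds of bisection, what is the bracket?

x = 1 gives g = -10, negative; keep [-1, 1]
x = 0 gives g = -4, negative; keep [-1, 0]
x = -0.5 gives g = 0.125, positive; keep [-0.5, 0]
x = -0.25 gives g = -2.1094, negative; keep [-0.5, -0.25]

[-0.5, -0.25]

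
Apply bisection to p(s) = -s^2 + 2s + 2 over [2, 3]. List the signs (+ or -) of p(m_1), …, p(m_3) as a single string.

+-+

p(2.5) = 0.75 > 0, so the root lies in [2.5, 3]
p(2.75) = -0.0625 < 0, so the root lies in [2.5, 2.75]
p(2.625) = 0.359375 > 0, so the root lies in [2.625, 2.75]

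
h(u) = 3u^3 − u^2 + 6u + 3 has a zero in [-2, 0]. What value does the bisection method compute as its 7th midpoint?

-0.421875

midpoint -1: h = -7 < 0 → [-1, 0]
midpoint -0.5: h = -0.625 < 0 → [-0.5, 0]
midpoint -0.25: h = 1.390625 > 0 → [-0.5, -0.25]
midpoint -0.375: h = 0.4512 > 0 → [-0.5, -0.375]
midpoint -0.4375: h = -0.0676 < 0 → [-0.4375, -0.375]
midpoint -0.40625: h = 0.1963 > 0 → [-0.4375, -0.40625]
midpoint -0.421875: h = 0.0655 > 0 → [-0.4375, -0.421875]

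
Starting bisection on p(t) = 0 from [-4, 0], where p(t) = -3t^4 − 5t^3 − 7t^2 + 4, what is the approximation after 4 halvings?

-0.75

m = -2, p(m) = -32 (−); new bracket [-2, 0]
m = -1, p(m) = -1 (−); new bracket [-1, 0]
m = -0.5, p(m) = 2.6875 (+); new bracket [-1, -0.5]
m = -0.75, p(m) = 1.2227 (+); new bracket [-1, -0.75]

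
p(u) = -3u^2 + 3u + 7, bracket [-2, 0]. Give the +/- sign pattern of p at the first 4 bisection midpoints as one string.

m = -1, p(m) = 1 (+); new bracket [-2, -1]
m = -1.5, p(m) = -4.25 (−); new bracket [-1.5, -1]
m = -1.25, p(m) = -1.4375 (−); new bracket [-1.25, -1]
m = -1.125, p(m) = -0.1719 (−); new bracket [-1.125, -1]

+---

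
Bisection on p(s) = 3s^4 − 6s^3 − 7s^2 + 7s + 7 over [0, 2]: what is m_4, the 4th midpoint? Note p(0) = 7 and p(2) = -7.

1.375

m = 1, p(m) = 4 (+); new bracket [1, 2]
m = 1.5, p(m) = -3.3125 (−); new bracket [1, 1.5]
m = 1.25, p(m) = 0.417969 (+); new bracket [1.25, 1.5]
m = 1.375, p(m) = -1.4836 (−); new bracket [1.25, 1.375]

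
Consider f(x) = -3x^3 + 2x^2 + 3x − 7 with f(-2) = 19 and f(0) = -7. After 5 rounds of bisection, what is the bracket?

x = -1 gives f = -5, negative; keep [-2, -1]
x = -1.5 gives f = 3.125, positive; keep [-1.5, -1]
x = -1.25 gives f = -1.765625, negative; keep [-1.5, -1.25]
x = -1.375 gives f = 0.4551, positive; keep [-1.375, -1.25]
x = -1.3125 gives f = -0.7092, negative; keep [-1.375, -1.3125]

[-1.375, -1.3125]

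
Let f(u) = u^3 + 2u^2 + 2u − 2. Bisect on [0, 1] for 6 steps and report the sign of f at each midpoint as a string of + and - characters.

-++-++

midpoint 0.5: f = -0.375 < 0 → [0.5, 1]
midpoint 0.75: f = 1.046875 > 0 → [0.5, 0.75]
midpoint 0.625: f = 0.275391 > 0 → [0.5, 0.625]
midpoint 0.5625: f = -0.0642 < 0 → [0.5625, 0.625]
midpoint 0.59375: f = 0.1019 > 0 → [0.5625, 0.59375]
midpoint 0.578125: f = 0.0179 > 0 → [0.5625, 0.578125]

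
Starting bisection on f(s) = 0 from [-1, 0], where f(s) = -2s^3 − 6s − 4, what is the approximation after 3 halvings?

m = -0.5, f(m) = -0.75 (−); new bracket [-1, -0.5]
m = -0.75, f(m) = 1.34375 (+); new bracket [-0.75, -0.5]
m = -0.625, f(m) = 0.238281 (+); new bracket [-0.625, -0.5]

-0.625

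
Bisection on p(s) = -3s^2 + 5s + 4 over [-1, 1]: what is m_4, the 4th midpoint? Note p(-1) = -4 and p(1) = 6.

midpoint 0: p = 4 > 0 → [-1, 0]
midpoint -0.5: p = 0.75 > 0 → [-1, -0.5]
midpoint -0.75: p = -1.4375 < 0 → [-0.75, -0.5]
midpoint -0.625: p = -0.2969 < 0 → [-0.625, -0.5]

-0.625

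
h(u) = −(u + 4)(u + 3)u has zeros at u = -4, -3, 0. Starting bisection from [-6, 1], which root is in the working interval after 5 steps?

0

m = -2.5, h(m) = 1.875 (+); new bracket [-2.5, 1]
m = -0.75, h(m) = 5.484375 (+); new bracket [-0.75, 1]
m = 0.125, h(m) = -1.611328 (−); new bracket [-0.75, 0.125]
m = -0.3125, h(m) = 3.0969 (+); new bracket [-0.3125, 0.125]
m = -0.09375, h(m) = 1.0643 (+); new bracket [-0.09375, 0.125]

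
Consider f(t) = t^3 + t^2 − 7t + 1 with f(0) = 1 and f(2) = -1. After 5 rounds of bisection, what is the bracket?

f(1) = -4 < 0, so the root lies in [0, 1]
f(0.5) = -2.125 < 0, so the root lies in [0, 0.5]
f(0.25) = -0.671875 < 0, so the root lies in [0, 0.25]
f(0.125) = 0.1426 > 0, so the root lies in [0.125, 0.25]
f(0.1875) = -0.2708 < 0, so the root lies in [0.125, 0.1875]

[0.125, 0.1875]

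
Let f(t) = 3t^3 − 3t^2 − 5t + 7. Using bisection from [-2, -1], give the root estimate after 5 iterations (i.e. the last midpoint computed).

midpoint -1.5: f = -2.375 < 0 → [-1.5, -1]
midpoint -1.25: f = 2.703125 > 0 → [-1.5, -1.25]
midpoint -1.375: f = 0.404297 > 0 → [-1.5, -1.375]
midpoint -1.4375: f = -0.9231 < 0 → [-1.4375, -1.375]
midpoint -1.40625: f = -0.2441 < 0 → [-1.40625, -1.375]

-1.40625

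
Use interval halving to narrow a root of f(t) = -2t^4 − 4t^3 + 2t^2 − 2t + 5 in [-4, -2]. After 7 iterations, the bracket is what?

[-2.65625, -2.640625]

t = -3 gives f = -25, negative; keep [-3, -2]
t = -2.5 gives f = 6.875, positive; keep [-3, -2.5]
t = -2.75 gives f = -5.570312, negative; keep [-2.75, -2.5]
t = -2.625 gives f = 1.4214, positive; keep [-2.75, -2.625]
t = -2.6875 gives f = -1.8697, negative; keep [-2.6875, -2.625]
t = -2.65625 gives f = -0.1745, negative; keep [-2.65625, -2.625]
t = -2.640625 gives f = 0.6356, positive; keep [-2.65625, -2.640625]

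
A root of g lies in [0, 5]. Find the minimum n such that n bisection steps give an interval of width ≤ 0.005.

10

Width after n steps is 5/2^n. Need 2^n ≥ 5/0.005 = 1000.
2^9 = 512 < 1000 ≤ 2^10 = 1024, so n = 10.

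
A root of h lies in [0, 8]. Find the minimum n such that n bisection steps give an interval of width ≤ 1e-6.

Width after n steps is 8/2^n. Need 2^n ≥ 8/1e-6 = 8000000.
2^22 = 4194304 < 8000000 ≤ 2^23 = 8388608, so n = 23.

23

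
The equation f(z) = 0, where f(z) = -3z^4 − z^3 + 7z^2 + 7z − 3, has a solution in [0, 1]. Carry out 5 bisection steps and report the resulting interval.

[0.3125, 0.34375]

m = 0.5, f(m) = 1.9375 (+); new bracket [0, 0.5]
m = 0.25, f(m) = -0.839844 (−); new bracket [0.25, 0.5]
m = 0.375, f(m) = 0.497314 (+); new bracket [0.25, 0.375]
m = 0.3125, f(m) = -0.188 (−); new bracket [0.3125, 0.375]
m = 0.34375, f(m) = 0.1509 (+); new bracket [0.3125, 0.34375]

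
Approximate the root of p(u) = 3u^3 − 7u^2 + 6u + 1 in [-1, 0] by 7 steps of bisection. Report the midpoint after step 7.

u = -0.5 gives p = -4.125, negative; keep [-0.5, 0]
u = -0.25 gives p = -0.984375, negative; keep [-0.25, 0]
u = -0.125 gives p = 0.134766, positive; keep [-0.25, -0.125]
u = -0.1875 gives p = -0.3909, negative; keep [-0.1875, -0.125]
u = -0.15625 gives p = -0.1198, negative; keep [-0.15625, -0.125]
u = -0.140625 gives p = 0.0095, positive; keep [-0.15625, -0.140625]
u = -0.1484375 gives p = -0.0547, negative; keep [-0.1484375, -0.140625]

-0.1484375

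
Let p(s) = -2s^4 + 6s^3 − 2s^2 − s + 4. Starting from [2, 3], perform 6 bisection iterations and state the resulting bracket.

m = 2.5, p(m) = 4.625 (+); new bracket [2.5, 3]
m = 2.75, p(m) = -3.476562 (−); new bracket [2.5, 2.75]
m = 2.625, p(m) = 1.159668 (+); new bracket [2.625, 2.75]
m = 2.6875, p(m) = -1.001 (−); new bracket [2.625, 2.6875]
m = 2.65625, p(m) = 0.1173 (+); new bracket [2.65625, 2.6875]
m = 2.671875, p(m) = -0.4322 (−); new bracket [2.65625, 2.671875]

[2.65625, 2.671875]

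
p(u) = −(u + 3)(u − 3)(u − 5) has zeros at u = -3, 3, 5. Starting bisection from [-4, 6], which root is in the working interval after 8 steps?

-3

m = 1, p(m) = -32 (−); new bracket [-4, 1]
m = -1.5, p(m) = -43.875 (−); new bracket [-4, -1.5]
m = -2.75, p(m) = -11.140625 (−); new bracket [-4, -2.75]
m = -3.375, p(m) = 20.0215 (+); new bracket [-3.375, -2.75]
m = -3.0625, p(m) = 3.0549 (+); new bracket [-3.0625, -2.75]
m = -2.90625, p(m) = -4.3778 (−); new bracket [-3.0625, -2.90625]
m = -2.984375, p(m) = -0.7466 (−); new bracket [-3.0625, -2.984375]
m = -3.0234375, p(m) = 1.1327 (+); new bracket [-3.0234375, -2.984375]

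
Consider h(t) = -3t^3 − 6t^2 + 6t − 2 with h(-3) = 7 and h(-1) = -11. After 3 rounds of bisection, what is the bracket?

t = -2 gives h = -14, negative; keep [-3, -2]
t = -2.5 gives h = -7.625, negative; keep [-3, -2.5]
t = -2.75 gives h = -1.484375, negative; keep [-3, -2.75]

[-3, -2.75]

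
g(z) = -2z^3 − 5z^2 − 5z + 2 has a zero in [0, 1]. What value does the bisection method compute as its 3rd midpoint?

0.375

m = 0.5, g(m) = -2 (−); new bracket [0, 0.5]
m = 0.25, g(m) = 0.40625 (+); new bracket [0.25, 0.5]
m = 0.375, g(m) = -0.683594 (−); new bracket [0.25, 0.375]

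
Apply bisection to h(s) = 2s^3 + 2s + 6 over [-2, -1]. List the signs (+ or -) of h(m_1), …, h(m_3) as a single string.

h(-1.5) = -3.75 < 0, so the root lies in [-1.5, -1]
h(-1.25) = -0.40625 < 0, so the root lies in [-1.25, -1]
h(-1.125) = 0.902344 > 0, so the root lies in [-1.25, -1.125]

--+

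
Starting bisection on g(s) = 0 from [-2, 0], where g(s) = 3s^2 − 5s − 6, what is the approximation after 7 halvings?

g(-1) = 2 > 0, so the root lies in [-1, 0]
g(-0.5) = -2.75 < 0, so the root lies in [-1, -0.5]
g(-0.75) = -0.5625 < 0, so the root lies in [-1, -0.75]
g(-0.875) = 0.6719 > 0, so the root lies in [-0.875, -0.75]
g(-0.8125) = 0.043 > 0, so the root lies in [-0.8125, -0.75]
g(-0.78125) = -0.2627 < 0, so the root lies in [-0.8125, -0.78125]
g(-0.796875) = -0.1106 < 0, so the root lies in [-0.8125, -0.796875]

-0.796875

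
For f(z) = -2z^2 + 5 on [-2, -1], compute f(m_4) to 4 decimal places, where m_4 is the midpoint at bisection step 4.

0.1172

z = -1.5 gives f = 0.5, positive; keep [-2, -1.5]
z = -1.75 gives f = -1.125, negative; keep [-1.75, -1.5]
z = -1.625 gives f = -0.28125, negative; keep [-1.625, -1.5]
z = -1.5625 gives f = 0.1172, positive; keep [-1.625, -1.5625]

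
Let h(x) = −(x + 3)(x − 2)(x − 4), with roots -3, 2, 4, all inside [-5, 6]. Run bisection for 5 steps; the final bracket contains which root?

-3

x = 0.5 gives h = -18.375, negative; keep [-5, 0.5]
x = -2.25 gives h = -19.921875, negative; keep [-5, -2.25]
x = -3.625 gives h = 26.806641, positive; keep [-3.625, -2.25]
x = -2.9375 gives h = -2.1409, negative; keep [-3.625, -2.9375]
x = -3.28125 gives h = 10.8152, positive; keep [-3.28125, -2.9375]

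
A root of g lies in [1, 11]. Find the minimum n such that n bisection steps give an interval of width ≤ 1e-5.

Width after n steps is 10/2^n. Need 2^n ≥ 10/1e-5 = 1000000.
2^19 = 524288 < 1000000 ≤ 2^20 = 1048576, so n = 20.

20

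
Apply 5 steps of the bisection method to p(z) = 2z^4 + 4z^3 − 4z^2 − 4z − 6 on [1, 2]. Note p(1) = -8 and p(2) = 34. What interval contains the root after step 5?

[1.40625, 1.4375]

z = 1.5 gives p = 2.625, positive; keep [1, 1.5]
z = 1.25 gives p = -4.554688, negative; keep [1.25, 1.5]
z = 1.375 gives p = -1.515137, negative; keep [1.375, 1.5]
z = 1.4375 gives p = 0.4063, positive; keep [1.375, 1.4375]
z = 1.40625 gives p = -0.5902, negative; keep [1.40625, 1.4375]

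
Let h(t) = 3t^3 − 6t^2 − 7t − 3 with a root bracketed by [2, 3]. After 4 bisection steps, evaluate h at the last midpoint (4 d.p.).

0.7063

h(2.5) = -11.125 < 0, so the root lies in [2.5, 3]
h(2.75) = -5.234375 < 0, so the root lies in [2.75, 3]
h(2.875) = -1.427734 < 0, so the root lies in [2.875, 3]
h(2.9375) = 0.7063 > 0, so the root lies in [2.875, 2.9375]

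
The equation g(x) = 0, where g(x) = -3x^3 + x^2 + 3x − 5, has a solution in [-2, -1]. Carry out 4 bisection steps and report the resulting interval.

midpoint -1.5: g = 2.875 > 0 → [-1.5, -1]
midpoint -1.25: g = -1.328125 < 0 → [-1.5, -1.25]
midpoint -1.375: g = 0.564453 > 0 → [-1.375, -1.25]
midpoint -1.3125: g = -0.4319 < 0 → [-1.375, -1.3125]

[-1.375, -1.3125]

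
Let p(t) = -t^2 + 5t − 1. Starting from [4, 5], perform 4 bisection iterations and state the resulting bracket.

t = 4.5 gives p = 1.25, positive; keep [4.5, 5]
t = 4.75 gives p = 0.1875, positive; keep [4.75, 5]
t = 4.875 gives p = -0.390625, negative; keep [4.75, 4.875]
t = 4.8125 gives p = -0.0977, negative; keep [4.75, 4.8125]

[4.75, 4.8125]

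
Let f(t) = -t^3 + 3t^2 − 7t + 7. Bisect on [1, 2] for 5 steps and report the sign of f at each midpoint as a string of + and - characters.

f(1.5) = -0.125 < 0, so the root lies in [1, 1.5]
f(1.25) = 0.984375 > 0, so the root lies in [1.25, 1.5]
f(1.375) = 0.447266 > 0, so the root lies in [1.375, 1.5]
f(1.4375) = 0.1663 > 0, so the root lies in [1.4375, 1.5]
f(1.46875) = 0.022 > 0, so the root lies in [1.46875, 1.5]

-++++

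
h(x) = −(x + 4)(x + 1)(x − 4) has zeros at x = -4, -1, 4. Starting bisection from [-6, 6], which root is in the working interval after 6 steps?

x = 0 gives h = 16, positive; keep [0, 6]
x = 3 gives h = 28, positive; keep [3, 6]
x = 4.5 gives h = -23.375, negative; keep [3, 4.5]
x = 3.75 gives h = 9.2031, positive; keep [3.75, 4.5]
x = 4.125 gives h = -5.2051, negative; keep [3.75, 4.125]
x = 3.9375 gives h = 2.4495, positive; keep [3.9375, 4.125]

4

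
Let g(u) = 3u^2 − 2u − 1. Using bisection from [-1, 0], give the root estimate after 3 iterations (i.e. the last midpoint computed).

u = -0.5 gives g = 0.75, positive; keep [-0.5, 0]
u = -0.25 gives g = -0.3125, negative; keep [-0.5, -0.25]
u = -0.375 gives g = 0.171875, positive; keep [-0.375, -0.25]

-0.375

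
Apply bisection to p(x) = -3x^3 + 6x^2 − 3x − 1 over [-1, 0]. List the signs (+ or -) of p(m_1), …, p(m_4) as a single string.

m = -0.5, p(m) = 2.375 (+); new bracket [-0.5, 0]
m = -0.25, p(m) = 0.171875 (+); new bracket [-0.25, 0]
m = -0.125, p(m) = -0.525391 (−); new bracket [-0.25, -0.125]
m = -0.1875, p(m) = -0.2068 (−); new bracket [-0.25, -0.1875]

++--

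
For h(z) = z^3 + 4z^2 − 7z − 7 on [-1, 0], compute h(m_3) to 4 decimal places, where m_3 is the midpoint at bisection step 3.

-1.3066

midpoint -0.5: h = -2.625 < 0 → [-1, -0.5]
midpoint -0.75: h = 0.078125 > 0 → [-0.75, -0.5]
midpoint -0.625: h = -1.306641 < 0 → [-0.75, -0.625]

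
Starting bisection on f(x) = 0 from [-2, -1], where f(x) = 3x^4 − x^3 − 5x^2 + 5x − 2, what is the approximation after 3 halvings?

-1.625

x = -1.5 gives f = -2.1875, negative; keep [-2, -1.5]
x = -1.75 gives f = 7.433594, positive; keep [-1.75, -1.5]
x = -1.625 gives f = 1.881592, positive; keep [-1.625, -1.5]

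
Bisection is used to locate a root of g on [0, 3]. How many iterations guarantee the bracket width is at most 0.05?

Width after n steps is 3/2^n. Need 2^n ≥ 3/0.05 = 60.
2^5 = 32 < 60 ≤ 2^6 = 64, so n = 6.

6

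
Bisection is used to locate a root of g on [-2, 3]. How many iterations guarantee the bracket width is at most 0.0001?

Width after n steps is 5/2^n. Need 2^n ≥ 5/0.0001 = 50000.
2^15 = 32768 < 50000 ≤ 2^16 = 65536, so n = 16.

16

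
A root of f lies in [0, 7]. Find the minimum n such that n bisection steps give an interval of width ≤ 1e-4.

Width after n steps is 7/2^n. Need 2^n ≥ 7/1e-4 = 70000.
2^16 = 65536 < 70000 ≤ 2^17 = 131072, so n = 17.

17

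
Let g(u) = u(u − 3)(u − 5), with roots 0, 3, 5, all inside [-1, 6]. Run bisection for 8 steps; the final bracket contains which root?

m = 2.5, g(m) = 3.125 (+); new bracket [-1, 2.5]
m = 0.75, g(m) = 7.171875 (+); new bracket [-1, 0.75]
m = -0.125, g(m) = -2.001953 (−); new bracket [-0.125, 0.75]
m = 0.3125, g(m) = 3.9368 (+); new bracket [-0.125, 0.3125]
m = 0.09375, g(m) = 1.3368 (+); new bracket [-0.125, 0.09375]
m = -0.015625, g(m) = -0.2363 (−); new bracket [-0.015625, 0.09375]
m = 0.0390625, g(m) = 0.5738 (+); new bracket [-0.015625, 0.0390625]
m = 0.01171875, g(m) = 0.1747 (+); new bracket [-0.015625, 0.01171875]

0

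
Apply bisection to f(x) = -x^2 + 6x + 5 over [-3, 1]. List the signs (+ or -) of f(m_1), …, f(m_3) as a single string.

x = -1 gives f = -2, negative; keep [-1, 1]
x = 0 gives f = 5, positive; keep [-1, 0]
x = -0.5 gives f = 1.75, positive; keep [-1, -0.5]

-++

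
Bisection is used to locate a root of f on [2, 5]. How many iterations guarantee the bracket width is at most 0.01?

9

Width after n steps is 3/2^n. Need 2^n ≥ 3/0.01 = 300.
2^8 = 256 < 300 ≤ 2^9 = 512, so n = 9.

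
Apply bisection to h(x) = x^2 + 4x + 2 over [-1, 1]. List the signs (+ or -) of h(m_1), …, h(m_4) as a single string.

m = 0, h(m) = 2 (+); new bracket [-1, 0]
m = -0.5, h(m) = 0.25 (+); new bracket [-1, -0.5]
m = -0.75, h(m) = -0.4375 (−); new bracket [-0.75, -0.5]
m = -0.625, h(m) = -0.1094 (−); new bracket [-0.625, -0.5]

++--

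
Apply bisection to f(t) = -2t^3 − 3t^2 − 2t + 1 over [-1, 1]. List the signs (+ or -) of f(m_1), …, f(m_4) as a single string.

f(0) = 1 > 0, so the root lies in [0, 1]
f(0.5) = -1 < 0, so the root lies in [0, 0.5]
f(0.25) = 0.28125 > 0, so the root lies in [0.25, 0.5]
f(0.375) = -0.2773 < 0, so the root lies in [0.25, 0.375]

+-+-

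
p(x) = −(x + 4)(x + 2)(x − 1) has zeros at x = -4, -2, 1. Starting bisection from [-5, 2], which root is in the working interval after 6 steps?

p(-1.5) = 3.125 > 0, so the root lies in [-1.5, 2]
p(0.25) = 7.171875 > 0, so the root lies in [0.25, 2]
p(1.125) = -2.001953 < 0, so the root lies in [0.25, 1.125]
p(0.6875) = 3.9368 > 0, so the root lies in [0.6875, 1.125]
p(0.90625) = 1.3368 > 0, so the root lies in [0.90625, 1.125]
p(1.015625) = -0.2363 < 0, so the root lies in [0.90625, 1.015625]

1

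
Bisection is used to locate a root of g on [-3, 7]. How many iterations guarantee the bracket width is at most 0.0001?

17

Width after n steps is 10/2^n. Need 2^n ≥ 10/0.0001 = 100000.
2^16 = 65536 < 100000 ≤ 2^17 = 131072, so n = 17.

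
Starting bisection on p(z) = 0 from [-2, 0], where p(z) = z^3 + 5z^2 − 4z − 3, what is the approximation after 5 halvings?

p(-1) = 5 > 0, so the root lies in [-1, 0]
p(-0.5) = 0.125 > 0, so the root lies in [-0.5, 0]
p(-0.25) = -1.703125 < 0, so the root lies in [-0.5, -0.25]
p(-0.375) = -0.8496 < 0, so the root lies in [-0.5, -0.375]
p(-0.4375) = -0.3767 < 0, so the root lies in [-0.5, -0.4375]

-0.4375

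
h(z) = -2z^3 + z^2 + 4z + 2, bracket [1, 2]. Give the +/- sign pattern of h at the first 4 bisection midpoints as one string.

z = 1.5 gives h = 3.5, positive; keep [1.5, 2]
z = 1.75 gives h = 1.34375, positive; keep [1.75, 2]
z = 1.875 gives h = -0.167969, negative; keep [1.75, 1.875]
z = 1.8125 gives h = 0.6265, positive; keep [1.8125, 1.875]

++-+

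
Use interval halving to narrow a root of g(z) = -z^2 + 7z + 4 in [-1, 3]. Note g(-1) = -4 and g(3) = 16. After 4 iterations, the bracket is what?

[-0.75, -0.5]

midpoint 1: g = 10 > 0 → [-1, 1]
midpoint 0: g = 4 > 0 → [-1, 0]
midpoint -0.5: g = 0.25 > 0 → [-1, -0.5]
midpoint -0.75: g = -1.8125 < 0 → [-0.75, -0.5]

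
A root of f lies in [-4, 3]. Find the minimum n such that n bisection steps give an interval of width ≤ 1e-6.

23

Width after n steps is 7/2^n. Need 2^n ≥ 7/1e-6 = 7000000.
2^22 = 4194304 < 7000000 ≤ 2^23 = 8388608, so n = 23.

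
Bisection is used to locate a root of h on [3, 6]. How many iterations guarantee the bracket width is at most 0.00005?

16

Width after n steps is 3/2^n. Need 2^n ≥ 3/0.00005 = 60000.
2^15 = 32768 < 60000 ≤ 2^16 = 65536, so n = 16.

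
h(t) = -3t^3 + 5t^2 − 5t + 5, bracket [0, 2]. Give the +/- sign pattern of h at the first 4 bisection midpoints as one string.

+-+-

t = 1 gives h = 2, positive; keep [1, 2]
t = 1.5 gives h = -1.375, negative; keep [1, 1.5]
t = 1.25 gives h = 0.703125, positive; keep [1.25, 1.5]
t = 1.375 gives h = -0.2207, negative; keep [1.25, 1.375]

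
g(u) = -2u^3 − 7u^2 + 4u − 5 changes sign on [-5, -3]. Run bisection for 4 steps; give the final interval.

g(-4) = -5 < 0, so the root lies in [-5, -4]
g(-4.5) = 17.5 > 0, so the root lies in [-4.5, -4]
g(-4.25) = 5.09375 > 0, so the root lies in [-4.25, -4]
g(-4.125) = -0.2305 < 0, so the root lies in [-4.25, -4.125]

[-4.25, -4.125]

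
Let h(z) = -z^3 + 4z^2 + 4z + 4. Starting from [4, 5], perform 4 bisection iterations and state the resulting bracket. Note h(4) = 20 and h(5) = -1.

h(4.5) = 11.875 > 0, so the root lies in [4.5, 5]
h(4.75) = 6.078125 > 0, so the root lies in [4.75, 5]
h(4.875) = 2.705078 > 0, so the root lies in [4.875, 5]
h(4.9375) = 0.8948 > 0, so the root lies in [4.9375, 5]

[4.9375, 5]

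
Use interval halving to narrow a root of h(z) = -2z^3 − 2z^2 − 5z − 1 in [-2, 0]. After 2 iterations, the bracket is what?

[-0.5, 0]

midpoint -1: h = 4 > 0 → [-1, 0]
midpoint -0.5: h = 1.25 > 0 → [-0.5, 0]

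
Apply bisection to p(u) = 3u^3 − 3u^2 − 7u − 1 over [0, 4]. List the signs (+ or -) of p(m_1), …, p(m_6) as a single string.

-+++-+

p(2) = -3 < 0, so the root lies in [2, 4]
p(3) = 32 > 0, so the root lies in [2, 3]
p(2.5) = 9.625 > 0, so the root lies in [2, 2.5]
p(2.25) = 2.2344 > 0, so the root lies in [2, 2.25]
p(2.125) = -0.6348 < 0, so the root lies in [2.125, 2.25]
p(2.1875) = 0.7346 > 0, so the root lies in [2.125, 2.1875]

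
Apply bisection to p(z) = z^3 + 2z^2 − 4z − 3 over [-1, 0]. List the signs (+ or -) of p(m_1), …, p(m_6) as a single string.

midpoint -0.5: p = -0.625 < 0 → [-1, -0.5]
midpoint -0.75: p = 0.703125 > 0 → [-0.75, -0.5]
midpoint -0.625: p = 0.037109 > 0 → [-0.625, -0.5]
midpoint -0.5625: p = -0.2952 < 0 → [-0.625, -0.5625]
midpoint -0.59375: p = -0.1292 < 0 → [-0.625, -0.59375]
midpoint -0.609375: p = -0.0461 < 0 → [-0.625, -0.609375]

-++---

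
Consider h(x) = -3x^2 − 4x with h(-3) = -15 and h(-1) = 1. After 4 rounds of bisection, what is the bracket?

m = -2, h(m) = -4 (−); new bracket [-2, -1]
m = -1.5, h(m) = -0.75 (−); new bracket [-1.5, -1]
m = -1.25, h(m) = 0.3125 (+); new bracket [-1.5, -1.25]
m = -1.375, h(m) = -0.1719 (−); new bracket [-1.375, -1.25]

[-1.375, -1.25]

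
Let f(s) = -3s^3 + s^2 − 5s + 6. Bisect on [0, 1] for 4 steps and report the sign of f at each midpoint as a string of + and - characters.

+++-

s = 0.5 gives f = 3.375, positive; keep [0.5, 1]
s = 0.75 gives f = 1.546875, positive; keep [0.75, 1]
s = 0.875 gives f = 0.380859, positive; keep [0.875, 1]
s = 0.9375 gives f = -0.2805, negative; keep [0.875, 0.9375]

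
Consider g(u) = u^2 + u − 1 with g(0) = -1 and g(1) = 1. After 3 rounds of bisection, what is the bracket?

midpoint 0.5: g = -0.25 < 0 → [0.5, 1]
midpoint 0.75: g = 0.3125 > 0 → [0.5, 0.75]
midpoint 0.625: g = 0.015625 > 0 → [0.5, 0.625]

[0.5, 0.625]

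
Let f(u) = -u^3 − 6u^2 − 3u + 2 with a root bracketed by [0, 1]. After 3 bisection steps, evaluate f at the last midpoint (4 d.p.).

m = 0.5, f(m) = -1.125 (−); new bracket [0, 0.5]
m = 0.25, f(m) = 0.859375 (+); new bracket [0.25, 0.5]
m = 0.375, f(m) = -0.021484 (−); new bracket [0.25, 0.375]

-0.0215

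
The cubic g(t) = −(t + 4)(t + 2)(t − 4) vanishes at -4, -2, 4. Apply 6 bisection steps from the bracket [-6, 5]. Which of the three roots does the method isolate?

g(-0.5) = 23.625 > 0, so the root lies in [-0.5, 5]
g(2.25) = 46.484375 > 0, so the root lies in [2.25, 5]
g(3.625) = 16.083984 > 0, so the root lies in [3.625, 5]
g(4.3125) = -16.3977 < 0, so the root lies in [3.625, 4.3125]
g(3.96875) = 1.4864 > 0, so the root lies in [3.96875, 4.3125]
g(4.140625) = -7.0296 < 0, so the root lies in [3.96875, 4.140625]

4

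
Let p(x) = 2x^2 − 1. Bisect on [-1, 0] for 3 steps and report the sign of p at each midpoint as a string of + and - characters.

-+-

p(-0.5) = -0.5 < 0, so the root lies in [-1, -0.5]
p(-0.75) = 0.125 > 0, so the root lies in [-0.75, -0.5]
p(-0.625) = -0.21875 < 0, so the root lies in [-0.75, -0.625]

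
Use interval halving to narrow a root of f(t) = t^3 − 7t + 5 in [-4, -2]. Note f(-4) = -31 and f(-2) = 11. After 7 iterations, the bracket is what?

f(-3) = -1 < 0, so the root lies in [-3, -2]
f(-2.5) = 6.875 > 0, so the root lies in [-3, -2.5]
f(-2.75) = 3.453125 > 0, so the root lies in [-3, -2.75]
f(-2.875) = 1.3613 > 0, so the root lies in [-3, -2.875]
f(-2.9375) = 0.2151 > 0, so the root lies in [-3, -2.9375]
f(-2.96875) = -0.3838 < 0, so the root lies in [-2.96875, -2.9375]
f(-2.953125) = -0.0822 < 0, so the root lies in [-2.953125, -2.9375]

[-2.953125, -2.9375]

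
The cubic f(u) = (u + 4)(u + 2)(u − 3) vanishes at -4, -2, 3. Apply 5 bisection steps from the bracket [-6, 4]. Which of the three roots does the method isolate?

u = -1 gives f = -12, negative; keep [-1, 4]
u = 1.5 gives f = -28.875, negative; keep [1.5, 4]
u = 2.75 gives f = -8.015625, negative; keep [2.75, 4]
u = 3.375 gives f = 14.8652, positive; keep [2.75, 3.375]
u = 3.0625 gives f = 2.2346, positive; keep [2.75, 3.0625]

3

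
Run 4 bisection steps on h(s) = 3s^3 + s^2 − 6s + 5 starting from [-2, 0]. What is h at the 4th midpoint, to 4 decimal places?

midpoint -1: h = 9 > 0 → [-2, -1]
midpoint -1.5: h = 6.125 > 0 → [-2, -1.5]
midpoint -1.75: h = 2.484375 > 0 → [-2, -1.75]
midpoint -1.875: h = -0.0098 < 0 → [-1.875, -1.75]

-0.0098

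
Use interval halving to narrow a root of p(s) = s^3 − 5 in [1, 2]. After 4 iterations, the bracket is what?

[1.6875, 1.75]

midpoint 1.5: p = -1.625 < 0 → [1.5, 2]
midpoint 1.75: p = 0.359375 > 0 → [1.5, 1.75]
midpoint 1.625: p = -0.708984 < 0 → [1.625, 1.75]
midpoint 1.6875: p = -0.1946 < 0 → [1.6875, 1.75]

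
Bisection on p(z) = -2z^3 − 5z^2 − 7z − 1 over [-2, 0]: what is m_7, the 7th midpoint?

m = -1, p(m) = 3 (+); new bracket [-1, 0]
m = -0.5, p(m) = 1.5 (+); new bracket [-0.5, 0]
m = -0.25, p(m) = 0.46875 (+); new bracket [-0.25, 0]
m = -0.125, p(m) = -0.1992 (−); new bracket [-0.25, -0.125]
m = -0.1875, p(m) = 0.1499 (+); new bracket [-0.1875, -0.125]
m = -0.15625, p(m) = -0.0207 (−); new bracket [-0.1875, -0.15625]
m = -0.171875, p(m) = 0.0656 (+); new bracket [-0.171875, -0.15625]

-0.171875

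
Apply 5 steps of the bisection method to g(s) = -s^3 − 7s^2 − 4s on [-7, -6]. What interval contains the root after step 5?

s = -6.5 gives g = 4.875, positive; keep [-6.5, -6]
s = -6.25 gives g = -4.296875, negative; keep [-6.5, -6.25]
s = -6.375 gives g = 0.099609, positive; keep [-6.375, -6.25]
s = -6.3125 gives g = -2.1453, negative; keep [-6.375, -6.3125]
s = -6.34375 gives g = -1.0346, negative; keep [-6.375, -6.34375]

[-6.375, -6.34375]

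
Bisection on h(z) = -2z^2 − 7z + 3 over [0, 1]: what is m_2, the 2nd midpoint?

midpoint 0.5: h = -1 < 0 → [0, 0.5]
midpoint 0.25: h = 1.125 > 0 → [0.25, 0.5]

0.25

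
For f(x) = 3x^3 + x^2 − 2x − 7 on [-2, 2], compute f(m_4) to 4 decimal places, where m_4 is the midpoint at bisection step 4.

f(0) = -7 < 0, so the root lies in [0, 2]
f(1) = -5 < 0, so the root lies in [1, 2]
f(1.5) = 2.375 > 0, so the root lies in [1, 1.5]
f(1.25) = -2.0781 < 0, so the root lies in [1.25, 1.5]

-2.0781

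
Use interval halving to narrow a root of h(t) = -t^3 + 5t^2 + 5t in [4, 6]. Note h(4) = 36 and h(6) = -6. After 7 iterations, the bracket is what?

midpoint 5: h = 25 > 0 → [5, 6]
midpoint 5.5: h = 12.375 > 0 → [5.5, 6]
midpoint 5.75: h = 3.953125 > 0 → [5.75, 6]
midpoint 5.875: h = -0.8262 < 0 → [5.75, 5.875]
midpoint 5.8125: h = 1.6121 > 0 → [5.8125, 5.875]
midpoint 5.84375: h = 0.4052 > 0 → [5.84375, 5.875]
midpoint 5.859375: h = -0.2074 < 0 → [5.84375, 5.859375]

[5.84375, 5.859375]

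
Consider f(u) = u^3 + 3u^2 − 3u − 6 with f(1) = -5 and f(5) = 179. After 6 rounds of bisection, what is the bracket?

[1.5, 1.5625]

m = 3, f(m) = 39 (+); new bracket [1, 3]
m = 2, f(m) = 8 (+); new bracket [1, 2]
m = 1.5, f(m) = -0.375 (−); new bracket [1.5, 2]
m = 1.75, f(m) = 3.2969 (+); new bracket [1.5, 1.75]
m = 1.625, f(m) = 1.3379 (+); new bracket [1.5, 1.625]
m = 1.5625, f(m) = 0.4514 (+); new bracket [1.5, 1.5625]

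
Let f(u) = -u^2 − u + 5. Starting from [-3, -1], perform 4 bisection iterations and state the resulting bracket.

[-2.875, -2.75]

midpoint -2: f = 3 > 0 → [-3, -2]
midpoint -2.5: f = 1.25 > 0 → [-3, -2.5]
midpoint -2.75: f = 0.1875 > 0 → [-3, -2.75]
midpoint -2.875: f = -0.3906 < 0 → [-2.875, -2.75]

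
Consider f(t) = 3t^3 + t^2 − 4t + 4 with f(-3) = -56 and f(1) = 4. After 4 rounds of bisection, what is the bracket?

[-1.75, -1.5]

m = -1, f(m) = 6 (+); new bracket [-3, -1]
m = -2, f(m) = -8 (−); new bracket [-2, -1]
m = -1.5, f(m) = 2.125 (+); new bracket [-2, -1.5]
m = -1.75, f(m) = -2.0156 (−); new bracket [-1.75, -1.5]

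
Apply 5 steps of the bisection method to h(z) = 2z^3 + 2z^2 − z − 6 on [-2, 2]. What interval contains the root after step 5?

[1.25, 1.375]

m = 0, h(m) = -6 (−); new bracket [0, 2]
m = 1, h(m) = -3 (−); new bracket [1, 2]
m = 1.5, h(m) = 3.75 (+); new bracket [1, 1.5]
m = 1.25, h(m) = -0.2188 (−); new bracket [1.25, 1.5]
m = 1.375, h(m) = 1.6055 (+); new bracket [1.25, 1.375]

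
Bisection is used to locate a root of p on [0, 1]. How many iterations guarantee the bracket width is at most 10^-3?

Width after n steps is 1/2^n. Need 2^n ≥ 1/10^-3 = 1000.
2^9 = 512 < 1000 ≤ 2^10 = 1024, so n = 10.

10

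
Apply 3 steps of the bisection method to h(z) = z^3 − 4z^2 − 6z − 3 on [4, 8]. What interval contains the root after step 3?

[5, 5.5]

h(6) = 33 > 0, so the root lies in [4, 6]
h(5) = -8 < 0, so the root lies in [5, 6]
h(5.5) = 9.375 > 0, so the root lies in [5, 5.5]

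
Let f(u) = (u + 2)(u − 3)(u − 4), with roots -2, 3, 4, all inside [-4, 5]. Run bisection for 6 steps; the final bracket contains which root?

-2

f(0.5) = 21.875 > 0, so the root lies in [-4, 0.5]
f(-1.75) = 6.828125 > 0, so the root lies in [-4, -1.75]
f(-2.875) = -35.341797 < 0, so the root lies in [-2.875, -1.75]
f(-2.3125) = -10.4797 < 0, so the root lies in [-2.3125, -1.75]
f(-2.03125) = -0.9483 < 0, so the root lies in [-2.03125, -1.75]
f(-1.890625) = 3.151 > 0, so the root lies in [-2.03125, -1.890625]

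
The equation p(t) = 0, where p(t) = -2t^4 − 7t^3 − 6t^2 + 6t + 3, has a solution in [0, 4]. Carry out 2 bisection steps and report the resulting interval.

[0, 1]

midpoint 2: p = -97 < 0 → [0, 2]
midpoint 1: p = -6 < 0 → [0, 1]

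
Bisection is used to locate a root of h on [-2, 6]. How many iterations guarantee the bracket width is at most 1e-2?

Width after n steps is 8/2^n. Need 2^n ≥ 8/1e-2 = 800.
2^9 = 512 < 800 ≤ 2^10 = 1024, so n = 10.

10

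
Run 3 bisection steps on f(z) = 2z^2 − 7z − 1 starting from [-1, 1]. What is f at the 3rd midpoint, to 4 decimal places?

z = 0 gives f = -1, negative; keep [-1, 0]
z = -0.5 gives f = 3, positive; keep [-0.5, 0]
z = -0.25 gives f = 0.875, positive; keep [-0.25, 0]

0.8750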